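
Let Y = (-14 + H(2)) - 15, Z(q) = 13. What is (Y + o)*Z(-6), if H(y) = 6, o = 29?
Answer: 78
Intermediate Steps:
Y = -23 (Y = (-14 + 6) - 15 = -8 - 15 = -23)
(Y + o)*Z(-6) = (-23 + 29)*13 = 6*13 = 78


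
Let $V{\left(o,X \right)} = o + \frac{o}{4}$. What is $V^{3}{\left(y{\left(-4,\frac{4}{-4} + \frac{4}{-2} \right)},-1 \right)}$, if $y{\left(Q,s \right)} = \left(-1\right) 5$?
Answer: $- \frac{15625}{64} \approx -244.14$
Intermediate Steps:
$y{\left(Q,s \right)} = -5$
$V{\left(o,X \right)} = \frac{5 o}{4}$ ($V{\left(o,X \right)} = o + o \frac{1}{4} = o + \frac{o}{4} = \frac{5 o}{4}$)
$V^{3}{\left(y{\left(-4,\frac{4}{-4} + \frac{4}{-2} \right)},-1 \right)} = \left(\frac{5}{4} \left(-5\right)\right)^{3} = \left(- \frac{25}{4}\right)^{3} = - \frac{15625}{64}$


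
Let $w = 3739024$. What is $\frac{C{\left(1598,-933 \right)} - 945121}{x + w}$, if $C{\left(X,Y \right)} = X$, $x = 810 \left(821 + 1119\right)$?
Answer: $- \frac{134789}{758632} \approx -0.17767$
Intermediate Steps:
$x = 1571400$ ($x = 810 \cdot 1940 = 1571400$)
$\frac{C{\left(1598,-933 \right)} - 945121}{x + w} = \frac{1598 - 945121}{1571400 + 3739024} = - \frac{943523}{5310424} = \left(-943523\right) \frac{1}{5310424} = - \frac{134789}{758632}$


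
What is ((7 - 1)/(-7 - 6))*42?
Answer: -252/13 ≈ -19.385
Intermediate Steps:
((7 - 1)/(-7 - 6))*42 = (6/(-13))*42 = (6*(-1/13))*42 = -6/13*42 = -252/13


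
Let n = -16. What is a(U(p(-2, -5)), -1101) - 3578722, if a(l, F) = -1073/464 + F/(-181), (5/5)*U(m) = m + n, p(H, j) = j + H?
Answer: -10363967993/2896 ≈ -3.5787e+6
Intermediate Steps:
p(H, j) = H + j
U(m) = -16 + m (U(m) = m - 16 = -16 + m)
a(l, F) = -37/16 - F/181 (a(l, F) = -1073*1/464 + F*(-1/181) = -37/16 - F/181)
a(U(p(-2, -5)), -1101) - 3578722 = (-37/16 - 1/181*(-1101)) - 3578722 = (-37/16 + 1101/181) - 3578722 = 10919/2896 - 3578722 = -10363967993/2896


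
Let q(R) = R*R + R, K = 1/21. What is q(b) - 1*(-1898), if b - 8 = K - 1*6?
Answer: 839770/441 ≈ 1904.2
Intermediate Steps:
K = 1/21 ≈ 0.047619
b = 43/21 (b = 8 + (1/21 - 1*6) = 8 + (1/21 - 6) = 8 - 125/21 = 43/21 ≈ 2.0476)
q(R) = R + R² (q(R) = R² + R = R + R²)
q(b) - 1*(-1898) = 43*(1 + 43/21)/21 - 1*(-1898) = (43/21)*(64/21) + 1898 = 2752/441 + 1898 = 839770/441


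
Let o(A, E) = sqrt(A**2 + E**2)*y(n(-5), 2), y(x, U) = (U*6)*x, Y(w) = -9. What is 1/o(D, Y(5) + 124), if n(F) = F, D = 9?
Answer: -sqrt(13306)/798360 ≈ -0.00014449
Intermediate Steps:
y(x, U) = 6*U*x (y(x, U) = (6*U)*x = 6*U*x)
o(A, E) = -60*sqrt(A**2 + E**2) (o(A, E) = sqrt(A**2 + E**2)*(6*2*(-5)) = sqrt(A**2 + E**2)*(-60) = -60*sqrt(A**2 + E**2))
1/o(D, Y(5) + 124) = 1/(-60*sqrt(9**2 + (-9 + 124)**2)) = 1/(-60*sqrt(81 + 115**2)) = 1/(-60*sqrt(81 + 13225)) = 1/(-60*sqrt(13306)) = -sqrt(13306)/798360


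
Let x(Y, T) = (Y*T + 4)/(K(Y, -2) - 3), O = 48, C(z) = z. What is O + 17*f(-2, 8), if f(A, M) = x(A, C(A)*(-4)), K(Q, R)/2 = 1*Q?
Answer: 540/7 ≈ 77.143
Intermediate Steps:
K(Q, R) = 2*Q (K(Q, R) = 2*(1*Q) = 2*Q)
x(Y, T) = (4 + T*Y)/(-3 + 2*Y) (x(Y, T) = (Y*T + 4)/(2*Y - 3) = (T*Y + 4)/(-3 + 2*Y) = (4 + T*Y)/(-3 + 2*Y))
f(A, M) = (4 - 4*A²)/(-3 + 2*A) (f(A, M) = (4 + (A*(-4))*A)/(-3 + 2*A) = (4 + (-4*A)*A)/(-3 + 2*A) = (4 - 4*A²)/(-3 + 2*A))
O + 17*f(-2, 8) = 48 + 17*(4*(1 - 1*(-2)²)/(-3 + 2*(-2))) = 48 + 17*(4*(1 - 1*4)/(-3 - 4)) = 48 + 17*(4*(1 - 4)/(-7)) = 48 + 17*(4*(-⅐)*(-3)) = 48 + 17*(12/7) = 48 + 204/7 = 540/7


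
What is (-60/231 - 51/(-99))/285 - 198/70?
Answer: -37232/13167 ≈ -2.8277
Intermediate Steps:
(-60/231 - 51/(-99))/285 - 198/70 = (-60*1/231 - 51*(-1/99))*(1/285) - 198*1/70 = (-20/77 + 17/33)*(1/285) - 99/35 = (59/231)*(1/285) - 99/35 = 59/65835 - 99/35 = -37232/13167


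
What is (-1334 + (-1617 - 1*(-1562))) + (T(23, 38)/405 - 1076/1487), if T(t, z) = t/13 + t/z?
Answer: -137815570693/99168030 ≈ -1389.7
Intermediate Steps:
T(t, z) = t/13 + t/z (T(t, z) = t*(1/13) + t/z = t/13 + t/z)
(-1334 + (-1617 - 1*(-1562))) + (T(23, 38)/405 - 1076/1487) = (-1334 + (-1617 - 1*(-1562))) + (((1/13)*23 + 23/38)/405 - 1076/1487) = (-1334 + (-1617 + 1562)) + ((23/13 + 23*(1/38))*(1/405) - 1076*1/1487) = (-1334 - 55) + ((23/13 + 23/38)*(1/405) - 1076/1487) = -1389 + ((1173/494)*(1/405) - 1076/1487) = -1389 + (391/66690 - 1076/1487) = -1389 - 71177023/99168030 = -137815570693/99168030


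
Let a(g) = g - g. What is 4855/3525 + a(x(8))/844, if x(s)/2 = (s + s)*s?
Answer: 971/705 ≈ 1.3773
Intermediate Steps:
x(s) = 4*s² (x(s) = 2*((s + s)*s) = 2*((2*s)*s) = 2*(2*s²) = 4*s²)
a(g) = 0
4855/3525 + a(x(8))/844 = 4855/3525 + 0/844 = 4855*(1/3525) + 0*(1/844) = 971/705 + 0 = 971/705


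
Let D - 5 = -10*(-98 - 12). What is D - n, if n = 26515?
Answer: -25410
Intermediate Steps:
D = 1105 (D = 5 - 10*(-98 - 12) = 5 - 10*(-110) = 5 + 1100 = 1105)
D - n = 1105 - 1*26515 = 1105 - 26515 = -25410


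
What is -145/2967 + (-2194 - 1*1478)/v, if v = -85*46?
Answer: 13207/14835 ≈ 0.89026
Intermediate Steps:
v = -3910
-145/2967 + (-2194 - 1*1478)/v = -145/2967 + (-2194 - 1*1478)/(-3910) = -145*1/2967 + (-2194 - 1478)*(-1/3910) = -145/2967 - 3672*(-1/3910) = -145/2967 + 108/115 = 13207/14835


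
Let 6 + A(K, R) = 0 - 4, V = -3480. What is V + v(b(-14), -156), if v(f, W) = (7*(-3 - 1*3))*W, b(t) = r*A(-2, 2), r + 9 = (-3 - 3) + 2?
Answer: 3072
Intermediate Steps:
A(K, R) = -10 (A(K, R) = -6 + (0 - 4) = -6 - 4 = -10)
r = -13 (r = -9 + ((-3 - 3) + 2) = -9 + (-6 + 2) = -9 - 4 = -13)
b(t) = 130 (b(t) = -13*(-10) = 130)
v(f, W) = -42*W (v(f, W) = (7*(-3 - 3))*W = (7*(-6))*W = -42*W)
V + v(b(-14), -156) = -3480 - 42*(-156) = -3480 + 6552 = 3072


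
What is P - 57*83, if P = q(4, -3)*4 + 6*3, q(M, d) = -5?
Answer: -4733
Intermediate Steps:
P = -2 (P = -5*4 + 6*3 = -20 + 18 = -2)
P - 57*83 = -2 - 57*83 = -2 - 4731 = -4733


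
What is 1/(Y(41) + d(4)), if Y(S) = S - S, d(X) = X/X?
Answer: 1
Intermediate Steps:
d(X) = 1
Y(S) = 0
1/(Y(41) + d(4)) = 1/(0 + 1) = 1/1 = 1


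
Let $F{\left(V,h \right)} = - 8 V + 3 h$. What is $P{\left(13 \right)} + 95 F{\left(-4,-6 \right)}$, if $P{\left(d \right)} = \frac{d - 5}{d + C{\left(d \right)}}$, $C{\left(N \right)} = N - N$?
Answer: $\frac{17298}{13} \approx 1330.6$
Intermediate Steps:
$C{\left(N \right)} = 0$
$P{\left(d \right)} = \frac{-5 + d}{d}$ ($P{\left(d \right)} = \frac{d - 5}{d + 0} = \frac{-5 + d}{d}$)
$P{\left(13 \right)} + 95 F{\left(-4,-6 \right)} = \frac{-5 + 13}{13} + 95 \left(\left(-8\right) \left(-4\right) + 3 \left(-6\right)\right) = \frac{1}{13} \cdot 8 + 95 \left(32 - 18\right) = \frac{8}{13} + 95 \cdot 14 = \frac{8}{13} + 1330 = \frac{17298}{13}$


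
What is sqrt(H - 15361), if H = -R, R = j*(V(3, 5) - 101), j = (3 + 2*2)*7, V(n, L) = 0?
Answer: 2*I*sqrt(2603) ≈ 102.04*I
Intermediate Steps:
j = 49 (j = (3 + 4)*7 = 7*7 = 49)
R = -4949 (R = 49*(0 - 101) = 49*(-101) = -4949)
H = 4949 (H = -1*(-4949) = 4949)
sqrt(H - 15361) = sqrt(4949 - 15361) = sqrt(-10412) = 2*I*sqrt(2603)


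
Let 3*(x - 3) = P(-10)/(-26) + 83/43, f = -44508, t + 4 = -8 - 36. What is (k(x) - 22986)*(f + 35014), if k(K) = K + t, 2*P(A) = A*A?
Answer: 366686600602/1677 ≈ 2.1866e+8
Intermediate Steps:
P(A) = A²/2 (P(A) = (A*A)/2 = A²/2)
t = -48 (t = -4 + (-8 - 36) = -4 - 44 = -48)
x = 5035/1677 (x = 3 + (((½)*(-10)²)/(-26) + 83/43)/3 = 3 + (((½)*100)*(-1/26) + 83*(1/43))/3 = 3 + (50*(-1/26) + 83/43)/3 = 3 + (-25/13 + 83/43)/3 = 3 + (⅓)*(4/559) = 3 + 4/1677 = 5035/1677 ≈ 3.0024)
k(K) = -48 + K (k(K) = K - 48 = -48 + K)
(k(x) - 22986)*(f + 35014) = ((-48 + 5035/1677) - 22986)*(-44508 + 35014) = (-75461/1677 - 22986)*(-9494) = -38622983/1677*(-9494) = 366686600602/1677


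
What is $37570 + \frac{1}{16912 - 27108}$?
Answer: $\frac{383063719}{10196} \approx 37570.0$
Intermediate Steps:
$37570 + \frac{1}{16912 - 27108} = 37570 + \frac{1}{-10196} = 37570 - \frac{1}{10196} = \frac{383063719}{10196}$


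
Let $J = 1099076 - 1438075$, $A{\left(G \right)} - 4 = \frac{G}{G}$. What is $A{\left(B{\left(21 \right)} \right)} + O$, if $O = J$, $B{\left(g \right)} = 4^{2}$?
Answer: $-338994$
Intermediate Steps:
$B{\left(g \right)} = 16$
$A{\left(G \right)} = 5$ ($A{\left(G \right)} = 4 + \frac{G}{G} = 4 + 1 = 5$)
$J = -338999$
$O = -338999$
$A{\left(B{\left(21 \right)} \right)} + O = 5 - 338999 = -338994$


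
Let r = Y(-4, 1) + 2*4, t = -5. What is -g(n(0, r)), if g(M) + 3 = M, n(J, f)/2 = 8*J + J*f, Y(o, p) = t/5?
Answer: 3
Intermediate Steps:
Y(o, p) = -1 (Y(o, p) = -5/5 = -5*⅕ = -1)
r = 7 (r = -1 + 2*4 = -1 + 8 = 7)
n(J, f) = 16*J + 2*J*f (n(J, f) = 2*(8*J + J*f) = 16*J + 2*J*f)
g(M) = -3 + M
-g(n(0, r)) = -(-3 + 2*0*(8 + 7)) = -(-3 + 2*0*15) = -(-3 + 0) = -1*(-3) = 3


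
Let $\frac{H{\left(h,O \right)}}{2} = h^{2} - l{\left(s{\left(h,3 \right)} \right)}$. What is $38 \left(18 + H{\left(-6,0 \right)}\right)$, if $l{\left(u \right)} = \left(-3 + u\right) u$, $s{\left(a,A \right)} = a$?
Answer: $-684$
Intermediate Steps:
$l{\left(u \right)} = u \left(-3 + u\right)$
$H{\left(h,O \right)} = 2 h^{2} - 2 h \left(-3 + h\right)$ ($H{\left(h,O \right)} = 2 \left(h^{2} - h \left(-3 + h\right)\right) = 2 h^{2} - 2 h \left(-3 + h\right)$)
$38 \left(18 + H{\left(-6,0 \right)}\right) = 38 \left(18 + 6 \left(-6\right)\right) = 38 \left(18 - 36\right) = 38 \left(-18\right) = -684$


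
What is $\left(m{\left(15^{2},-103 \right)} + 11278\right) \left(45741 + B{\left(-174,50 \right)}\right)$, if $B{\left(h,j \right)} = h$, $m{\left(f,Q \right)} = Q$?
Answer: $509211225$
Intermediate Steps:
$\left(m{\left(15^{2},-103 \right)} + 11278\right) \left(45741 + B{\left(-174,50 \right)}\right) = \left(-103 + 11278\right) \left(45741 - 174\right) = 11175 \cdot 45567 = 509211225$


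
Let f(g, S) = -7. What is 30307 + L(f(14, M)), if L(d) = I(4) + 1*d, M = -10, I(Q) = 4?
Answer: 30304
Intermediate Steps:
L(d) = 4 + d (L(d) = 4 + 1*d = 4 + d)
30307 + L(f(14, M)) = 30307 + (4 - 7) = 30307 - 3 = 30304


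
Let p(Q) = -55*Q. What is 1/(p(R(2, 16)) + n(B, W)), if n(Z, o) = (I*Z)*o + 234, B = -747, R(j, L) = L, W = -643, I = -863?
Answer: -1/414517669 ≈ -2.4124e-9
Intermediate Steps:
n(Z, o) = 234 - 863*Z*o (n(Z, o) = (-863*Z)*o + 234 = -863*Z*o + 234 = 234 - 863*Z*o)
1/(p(R(2, 16)) + n(B, W)) = 1/(-55*16 + (234 - 863*(-747)*(-643))) = 1/(-880 + (234 - 414517023)) = 1/(-880 - 414516789) = 1/(-414517669) = -1/414517669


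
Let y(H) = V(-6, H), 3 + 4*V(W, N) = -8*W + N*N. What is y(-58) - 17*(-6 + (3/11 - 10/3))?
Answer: 132829/132 ≈ 1006.3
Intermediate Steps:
V(W, N) = -¾ - 2*W + N²/4 (V(W, N) = -¾ + (-8*W + N*N)/4 = -¾ + (-8*W + N²)/4 = -¾ + (N² - 8*W)/4 = -¾ + (-2*W + N²/4) = -¾ - 2*W + N²/4)
y(H) = 45/4 + H²/4 (y(H) = -¾ - 2*(-6) + H²/4 = -¾ + 12 + H²/4 = 45/4 + H²/4)
y(-58) - 17*(-6 + (3/11 - 10/3)) = (45/4 + (¼)*(-58)²) - 17*(-6 + (3/11 - 10/3)) = (45/4 + (¼)*3364) - 17*(-6 + (3*(1/11) - 10*⅓)) = (45/4 + 841) - 17*(-6 + (3/11 - 10/3)) = 3409/4 - 17*(-6 - 101/33) = 3409/4 - 17*(-299/33) = 3409/4 + 5083/33 = 132829/132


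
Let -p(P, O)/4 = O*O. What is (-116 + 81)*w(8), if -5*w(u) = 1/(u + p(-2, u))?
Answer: -7/248 ≈ -0.028226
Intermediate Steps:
p(P, O) = -4*O² (p(P, O) = -4*O*O = -4*O²)
w(u) = -1/(5*(u - 4*u²))
(-116 + 81)*w(8) = (-116 + 81)*((⅕)/(8*(-1 + 4*8))) = -7/(8*(-1 + 32)) = -7/(8*31) = -35*1/1240 = -7/248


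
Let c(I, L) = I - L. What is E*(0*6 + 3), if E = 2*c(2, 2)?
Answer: 0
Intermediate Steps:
E = 0 (E = 2*(2 - 1*2) = 2*(2 - 2) = 2*0 = 0)
E*(0*6 + 3) = 0*(0*6 + 3) = 0*(0 + 3) = 0*3 = 0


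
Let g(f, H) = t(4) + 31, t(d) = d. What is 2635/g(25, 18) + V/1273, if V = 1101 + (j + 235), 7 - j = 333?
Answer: 677941/8911 ≈ 76.079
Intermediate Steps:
j = -326 (j = 7 - 1*333 = 7 - 333 = -326)
g(f, H) = 35 (g(f, H) = 4 + 31 = 35)
V = 1010 (V = 1101 + (-326 + 235) = 1101 - 91 = 1010)
2635/g(25, 18) + V/1273 = 2635/35 + 1010/1273 = 2635*(1/35) + 1010*(1/1273) = 527/7 + 1010/1273 = 677941/8911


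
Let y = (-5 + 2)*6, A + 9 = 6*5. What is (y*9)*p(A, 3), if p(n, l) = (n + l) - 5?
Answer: -3078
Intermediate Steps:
A = 21 (A = -9 + 6*5 = -9 + 30 = 21)
p(n, l) = -5 + l + n (p(n, l) = (l + n) - 5 = -5 + l + n)
y = -18 (y = -3*6 = -18)
(y*9)*p(A, 3) = (-18*9)*(-5 + 3 + 21) = -162*19 = -3078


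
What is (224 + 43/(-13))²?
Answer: 8231161/169 ≈ 48705.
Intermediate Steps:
(224 + 43/(-13))² = (224 + 43*(-1/13))² = (224 - 43/13)² = (2869/13)² = 8231161/169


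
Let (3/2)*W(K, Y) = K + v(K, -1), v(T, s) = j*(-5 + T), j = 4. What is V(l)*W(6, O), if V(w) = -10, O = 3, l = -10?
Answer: -200/3 ≈ -66.667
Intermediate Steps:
v(T, s) = -20 + 4*T (v(T, s) = 4*(-5 + T) = -20 + 4*T)
W(K, Y) = -40/3 + 10*K/3 (W(K, Y) = 2*(K + (-20 + 4*K))/3 = 2*(-20 + 5*K)/3 = -40/3 + 10*K/3)
V(l)*W(6, O) = -10*(-40/3 + (10/3)*6) = -10*(-40/3 + 20) = -10*20/3 = -200/3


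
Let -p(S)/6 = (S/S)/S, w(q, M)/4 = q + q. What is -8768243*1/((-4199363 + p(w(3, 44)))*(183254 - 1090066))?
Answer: -8768243/3808032987459 ≈ -2.3026e-6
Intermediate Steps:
w(q, M) = 8*q (w(q, M) = 4*(q + q) = 4*(2*q) = 8*q)
p(S) = -6/S (p(S) = -6*S/S/S = -6/S)
-8768243*1/((-4199363 + p(w(3, 44)))*(183254 - 1090066)) = -8768243*1/((-4199363 - 6/(8*3))*(183254 - 1090066)) = -8768243*(-1/(906812*(-4199363 - 6/24))) = -8768243*(-1/(906812*(-4199363 - 6*1/24))) = -8768243*(-1/(906812*(-4199363 - ¼))) = -8768243/((-16797453/4*(-906812))) = -8768243/3808032987459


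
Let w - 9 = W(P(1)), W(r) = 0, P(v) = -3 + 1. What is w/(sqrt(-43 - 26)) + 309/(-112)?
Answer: -309/112 - 3*I*sqrt(69)/23 ≈ -2.7589 - 1.0835*I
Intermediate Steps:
P(v) = -2
w = 9 (w = 9 + 0 = 9)
w/(sqrt(-43 - 26)) + 309/(-112) = 9/(sqrt(-43 - 26)) + 309/(-112) = 9/(sqrt(-69)) + 309*(-1/112) = 9/((I*sqrt(69))) - 309/112 = 9*(-I*sqrt(69)/69) - 309/112 = -3*I*sqrt(69)/23 - 309/112 = -309/112 - 3*I*sqrt(69)/23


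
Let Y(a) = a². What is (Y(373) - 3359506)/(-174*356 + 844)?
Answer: 3220377/61100 ≈ 52.707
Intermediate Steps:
(Y(373) - 3359506)/(-174*356 + 844) = (373² - 3359506)/(-174*356 + 844) = (139129 - 3359506)/(-61944 + 844) = -3220377/(-61100) = -3220377*(-1/61100) = 3220377/61100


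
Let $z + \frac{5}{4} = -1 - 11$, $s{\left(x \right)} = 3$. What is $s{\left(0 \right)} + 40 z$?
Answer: $-527$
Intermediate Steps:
$z = - \frac{53}{4}$ ($z = - \frac{5}{4} - 12 = - \frac{53}{4} \approx -13.25$)
$s{\left(0 \right)} + 40 z = 3 + 40 \left(- \frac{53}{4}\right) = 3 - 530 = -527$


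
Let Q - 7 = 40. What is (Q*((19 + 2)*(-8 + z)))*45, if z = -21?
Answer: -1288035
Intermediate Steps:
Q = 47 (Q = 7 + 40 = 47)
(Q*((19 + 2)*(-8 + z)))*45 = (47*((19 + 2)*(-8 - 21)))*45 = (47*(21*(-29)))*45 = (47*(-609))*45 = -28623*45 = -1288035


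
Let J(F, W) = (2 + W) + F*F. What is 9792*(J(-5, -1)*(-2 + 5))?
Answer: 763776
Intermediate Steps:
J(F, W) = 2 + W + F**2 (J(F, W) = (2 + W) + F**2 = 2 + W + F**2)
9792*(J(-5, -1)*(-2 + 5)) = 9792*((2 - 1 + (-5)**2)*(-2 + 5)) = 9792*((2 - 1 + 25)*3) = 9792*(26*3) = 9792*78 = 763776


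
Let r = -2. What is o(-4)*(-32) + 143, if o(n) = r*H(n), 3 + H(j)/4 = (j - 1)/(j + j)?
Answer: -465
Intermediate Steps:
H(j) = -12 + 2*(-1 + j)/j (H(j) = -12 + 4*((j - 1)/(j + j)) = -12 + 4*((-1 + j)/((2*j))) = -12 + 4*((-1 + j)*(1/(2*j))) = -12 + 4*((-1 + j)/(2*j)) = -12 + 2*(-1 + j)/j)
o(n) = 20 + 4/n (o(n) = -2*(-10 - 2/n) = 20 + 4/n)
o(-4)*(-32) + 143 = (20 + 4/(-4))*(-32) + 143 = (20 + 4*(-¼))*(-32) + 143 = (20 - 1)*(-32) + 143 = 19*(-32) + 143 = -608 + 143 = -465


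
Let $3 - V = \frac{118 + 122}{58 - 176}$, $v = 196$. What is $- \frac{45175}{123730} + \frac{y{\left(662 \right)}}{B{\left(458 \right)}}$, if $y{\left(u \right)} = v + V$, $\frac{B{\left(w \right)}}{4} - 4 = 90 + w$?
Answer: $- \frac{441747607}{1611855456} \approx -0.27406$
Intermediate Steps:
$V = \frac{297}{59}$ ($V = 3 - \frac{118 + 122}{58 - 176} = 3 - \frac{240}{-118} = 3 - 240 \left(- \frac{1}{118}\right) = 3 - - \frac{120}{59} = 3 + \frac{120}{59} = \frac{297}{59} \approx 5.0339$)
$B{\left(w \right)} = 376 + 4 w$ ($B{\left(w \right)} = 16 + 4 \left(90 + w\right) = 16 + \left(360 + 4 w\right) = 376 + 4 w$)
$y{\left(u \right)} = \frac{11861}{59}$ ($y{\left(u \right)} = 196 + \frac{297}{59} = \frac{11861}{59}$)
$- \frac{45175}{123730} + \frac{y{\left(662 \right)}}{B{\left(458 \right)}} = - \frac{45175}{123730} + \frac{11861}{59 \left(376 + 4 \cdot 458\right)} = \left(-45175\right) \frac{1}{123730} + \frac{11861}{59 \left(376 + 1832\right)} = - \frac{9035}{24746} + \frac{11861}{59 \cdot 2208} = - \frac{9035}{24746} + \frac{11861}{59} \cdot \frac{1}{2208} = - \frac{9035}{24746} + \frac{11861}{130272} = - \frac{441747607}{1611855456}$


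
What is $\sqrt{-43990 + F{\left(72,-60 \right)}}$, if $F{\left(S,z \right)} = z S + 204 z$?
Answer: $5 i \sqrt{2422} \approx 246.07 i$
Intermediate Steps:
$F{\left(S,z \right)} = 204 z + S z$ ($F{\left(S,z \right)} = S z + 204 z = 204 z + S z$)
$\sqrt{-43990 + F{\left(72,-60 \right)}} = \sqrt{-43990 - 60 \left(204 + 72\right)} = \sqrt{-43990 - 16560} = \sqrt{-60550} = 5 i \sqrt{2422}$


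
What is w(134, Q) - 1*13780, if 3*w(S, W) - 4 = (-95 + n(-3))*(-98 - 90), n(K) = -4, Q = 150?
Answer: -22724/3 ≈ -7574.7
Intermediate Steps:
w(S, W) = 18616/3 (w(S, W) = 4/3 + ((-95 - 4)*(-98 - 90))/3 = 4/3 + (-99*(-188))/3 = 4/3 + (1/3)*18612 = 4/3 + 6204 = 18616/3)
w(134, Q) - 1*13780 = 18616/3 - 1*13780 = 18616/3 - 13780 = -22724/3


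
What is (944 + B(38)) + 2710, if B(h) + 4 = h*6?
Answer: 3878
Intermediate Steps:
B(h) = -4 + 6*h (B(h) = -4 + h*6 = -4 + 6*h)
(944 + B(38)) + 2710 = (944 + (-4 + 6*38)) + 2710 = (944 + (-4 + 228)) + 2710 = (944 + 224) + 2710 = 1168 + 2710 = 3878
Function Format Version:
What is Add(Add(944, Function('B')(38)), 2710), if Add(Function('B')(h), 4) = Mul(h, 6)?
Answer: 3878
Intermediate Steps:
Function('B')(h) = Add(-4, Mul(6, h)) (Function('B')(h) = Add(-4, Mul(h, 6)) = Add(-4, Mul(6, h)))
Add(Add(944, Function('B')(38)), 2710) = Add(Add(944, Add(-4, Mul(6, 38))), 2710) = Add(Add(944, Add(-4, 228)), 2710) = Add(Add(944, 224), 2710) = Add(1168, 2710) = 3878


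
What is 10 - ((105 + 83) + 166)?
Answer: -344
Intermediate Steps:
10 - ((105 + 83) + 166) = 10 - (188 + 166) = 10 - 1*354 = 10 - 354 = -344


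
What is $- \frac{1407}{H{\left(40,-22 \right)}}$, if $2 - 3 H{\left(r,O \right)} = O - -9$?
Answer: $- \frac{1407}{5} \approx -281.4$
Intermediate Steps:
$H{\left(r,O \right)} = - \frac{7}{3} - \frac{O}{3}$ ($H{\left(r,O \right)} = \frac{2}{3} - \frac{O - -9}{3} = \frac{2}{3} - \frac{O + 9}{3} = \frac{2}{3} - \frac{9 + O}{3} = \frac{2}{3} - \left(3 + \frac{O}{3}\right) = - \frac{7}{3} - \frac{O}{3}$)
$- \frac{1407}{H{\left(40,-22 \right)}} = - \frac{1407}{- \frac{7}{3} - - \frac{22}{3}} = - \frac{1407}{- \frac{7}{3} + \frac{22}{3}} = - \frac{1407}{5}$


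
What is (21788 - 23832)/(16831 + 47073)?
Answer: -511/15976 ≈ -0.031985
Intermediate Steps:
(21788 - 23832)/(16831 + 47073) = -2044/63904 = -2044*1/63904 = -511/15976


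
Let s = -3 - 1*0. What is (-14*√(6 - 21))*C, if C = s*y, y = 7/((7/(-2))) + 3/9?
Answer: -70*I*√15 ≈ -271.11*I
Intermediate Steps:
s = -3 (s = -3 + 0 = -3)
y = -5/3 (y = 7/((7*(-½))) + 3*(⅑) = 7/(-7/2) + ⅓ = 7*(-2/7) + ⅓ = -2 + ⅓ = -5/3 ≈ -1.6667)
C = 5 (C = -3*(-5/3) = 5)
(-14*√(6 - 21))*C = -14*√(6 - 21)*5 = -14*I*√15*5 = -70*I*√15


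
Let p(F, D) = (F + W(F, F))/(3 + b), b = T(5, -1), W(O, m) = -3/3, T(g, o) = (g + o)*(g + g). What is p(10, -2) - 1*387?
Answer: -16632/43 ≈ -386.79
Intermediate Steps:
T(g, o) = 2*g*(g + o) (T(g, o) = (g + o)*(2*g) = 2*g*(g + o))
W(O, m) = -1 (W(O, m) = -3*⅓ = -1)
b = 40 (b = 2*5*(5 - 1) = 2*5*4 = 40)
p(F, D) = -1/43 + F/43 (p(F, D) = (F - 1)/(3 + 40) = (-1 + F)/43 = (-1 + F)*(1/43) = -1/43 + F/43)
p(10, -2) - 1*387 = (-1/43 + (1/43)*10) - 1*387 = (-1/43 + 10/43) - 387 = 9/43 - 387 = -16632/43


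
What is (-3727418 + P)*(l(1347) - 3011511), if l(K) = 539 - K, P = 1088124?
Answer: 7950395462786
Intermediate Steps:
(-3727418 + P)*(l(1347) - 3011511) = (-3727418 + 1088124)*((539 - 1*1347) - 3011511) = -2639294*((539 - 1347) - 3011511) = -2639294*(-808 - 3011511) = -2639294*(-3012319) = 7950395462786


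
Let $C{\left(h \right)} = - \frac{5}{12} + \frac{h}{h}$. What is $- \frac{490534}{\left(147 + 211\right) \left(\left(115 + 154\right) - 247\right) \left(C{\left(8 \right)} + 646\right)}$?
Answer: $- \frac{133782}{1388861} \approx -0.096325$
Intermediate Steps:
$C{\left(h \right)} = \frac{7}{12}$ ($C{\left(h \right)} = \left(-5\right) \frac{1}{12} + 1 = - \frac{5}{12} + 1 = \frac{7}{12}$)
$- \frac{490534}{\left(147 + 211\right) \left(\left(115 + 154\right) - 247\right) \left(C{\left(8 \right)} + 646\right)} = - \frac{490534}{\left(147 + 211\right) \left(\left(115 + 154\right) - 247\right) \left(\frac{7}{12} + 646\right)} = - \frac{490534}{358 \left(269 - 247\right) \frac{7759}{12}} = - \frac{490534}{358 \cdot 22 \cdot \frac{7759}{12}} = - \frac{490534}{7876 \cdot \frac{7759}{12}} = - \frac{490534}{\frac{15277471}{3}} = \left(-490534\right) \frac{3}{15277471} = - \frac{133782}{1388861}$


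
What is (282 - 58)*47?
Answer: 10528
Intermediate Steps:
(282 - 58)*47 = 224*47 = 10528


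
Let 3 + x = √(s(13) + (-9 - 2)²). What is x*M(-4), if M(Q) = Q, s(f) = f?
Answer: 12 - 4*√134 ≈ -34.303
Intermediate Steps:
x = -3 + √134 (x = -3 + √(13 + (-9 - 2)²) = -3 + √(13 + (-11)²) = -3 + √(13 + 121) = -3 + √134 ≈ 8.5758)
x*M(-4) = (-3 + √134)*(-4) = 12 - 4*√134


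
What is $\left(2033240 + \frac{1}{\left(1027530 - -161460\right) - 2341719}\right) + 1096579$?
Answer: $\frac{3607833126050}{1152729} \approx 3.1298 \cdot 10^{6}$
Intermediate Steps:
$\left(2033240 + \frac{1}{\left(1027530 - -161460\right) - 2341719}\right) + 1096579 = \left(2033240 + \frac{1}{\left(1027530 + 161460\right) - 2341719}\right) + 1096579 = \left(2033240 + \frac{1}{1188990 - 2341719}\right) + 1096579 = \left(2033240 + \frac{1}{-1152729}\right) + 1096579 = \left(2033240 - \frac{1}{1152729}\right) + 1096579 = \frac{2343774711959}{1152729} + 1096579 = \frac{3607833126050}{1152729}$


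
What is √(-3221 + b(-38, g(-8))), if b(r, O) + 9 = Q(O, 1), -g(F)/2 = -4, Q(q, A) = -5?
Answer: I*√3235 ≈ 56.877*I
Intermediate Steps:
g(F) = 8 (g(F) = -2*(-4) = 8)
b(r, O) = -14 (b(r, O) = -9 - 5 = -14)
√(-3221 + b(-38, g(-8))) = √(-3221 - 14) = √(-3235) = I*√3235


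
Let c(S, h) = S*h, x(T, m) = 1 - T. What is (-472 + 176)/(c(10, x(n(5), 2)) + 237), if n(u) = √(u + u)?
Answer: -73112/60009 - 2960*√10/60009 ≈ -1.3743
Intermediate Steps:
n(u) = √2*√u (n(u) = √(2*u) = √2*√u)
(-472 + 176)/(c(10, x(n(5), 2)) + 237) = (-472 + 176)/(10*(1 - √2*√5) + 237) = -296/(10*(1 - √10) + 237) = -296/((10 - 10*√10) + 237) = -296/(247 - 10*√10)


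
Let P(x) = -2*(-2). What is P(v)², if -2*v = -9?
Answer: 16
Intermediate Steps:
v = 9/2 (v = -½*(-9) = 9/2 ≈ 4.5000)
P(x) = 4
P(v)² = 4² = 16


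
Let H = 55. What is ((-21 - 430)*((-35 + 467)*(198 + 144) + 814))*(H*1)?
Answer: -3684981190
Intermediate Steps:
((-21 - 430)*((-35 + 467)*(198 + 144) + 814))*(H*1) = ((-21 - 430)*((-35 + 467)*(198 + 144) + 814))*(55*1) = -451*(432*342 + 814)*55 = -451*(147744 + 814)*55 = -451*148558*55 = -66999658*55 = -3684981190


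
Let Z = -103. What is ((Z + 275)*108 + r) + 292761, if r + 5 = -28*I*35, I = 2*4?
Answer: 303492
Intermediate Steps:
I = 8
r = -7845 (r = -5 - 28*8*35 = -5 - 224*35 = -5 - 7840 = -7845)
((Z + 275)*108 + r) + 292761 = ((-103 + 275)*108 - 7845) + 292761 = (172*108 - 7845) + 292761 = (18576 - 7845) + 292761 = 10731 + 292761 = 303492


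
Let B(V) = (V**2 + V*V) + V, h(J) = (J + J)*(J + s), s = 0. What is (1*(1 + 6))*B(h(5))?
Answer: 35350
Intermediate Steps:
h(J) = 2*J**2 (h(J) = (J + J)*(J + 0) = (2*J)*J = 2*J**2)
B(V) = V + 2*V**2 (B(V) = (V**2 + V**2) + V = 2*V**2 + V = V + 2*V**2)
(1*(1 + 6))*B(h(5)) = (1*(1 + 6))*((2*5**2)*(1 + 2*(2*5**2))) = (1*7)*((2*25)*(1 + 2*(2*25))) = 7*(50*(1 + 2*50)) = 7*(50*(1 + 100)) = 7*(50*101) = 7*5050 = 35350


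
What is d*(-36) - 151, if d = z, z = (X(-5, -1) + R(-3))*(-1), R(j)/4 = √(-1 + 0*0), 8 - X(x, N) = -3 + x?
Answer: 425 + 144*I ≈ 425.0 + 144.0*I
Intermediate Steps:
X(x, N) = 11 - x (X(x, N) = 8 - (-3 + x) = 8 + (3 - x) = 11 - x)
R(j) = 4*I (R(j) = 4*√(-1 + 0*0) = 4*√(-1 + 0) = 4*√(-1) = 4*I)
z = -16 - 4*I (z = ((11 - 1*(-5)) + 4*I)*(-1) = ((11 + 5) + 4*I)*(-1) = (16 + 4*I)*(-1) = -16 - 4*I ≈ -16.0 - 4.0*I)
d = -16 - 4*I ≈ -16.0 - 4.0*I
d*(-36) - 151 = (-16 - 4*I)*(-36) - 151 = (576 + 144*I) - 151 = 425 + 144*I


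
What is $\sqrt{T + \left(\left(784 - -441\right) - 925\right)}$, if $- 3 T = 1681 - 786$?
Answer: $\frac{\sqrt{15}}{3} \approx 1.291$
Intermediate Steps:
$T = - \frac{895}{3}$ ($T = - \frac{1681 - 786}{3} = \left(- \frac{1}{3}\right) 895 = - \frac{895}{3} \approx -298.33$)
$\sqrt{T + \left(\left(784 - -441\right) - 925\right)} = \sqrt{- \frac{895}{3} + \left(\left(784 - -441\right) - 925\right)} = \sqrt{- \frac{895}{3} + \left(\left(784 + 441\right) - 925\right)} = \sqrt{- \frac{895}{3} + \left(1225 - 925\right)} = \sqrt{- \frac{895}{3} + 300} = \sqrt{\frac{5}{3}} = \frac{\sqrt{15}}{3}$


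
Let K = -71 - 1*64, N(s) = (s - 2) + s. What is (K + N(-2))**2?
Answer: 19881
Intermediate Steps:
N(s) = -2 + 2*s (N(s) = (-2 + s) + s = -2 + 2*s)
K = -135 (K = -71 - 64 = -135)
(K + N(-2))**2 = (-135 + (-2 + 2*(-2)))**2 = (-135 + (-2 - 4))**2 = (-135 - 6)**2 = (-141)**2 = 19881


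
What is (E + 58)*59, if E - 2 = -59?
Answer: 59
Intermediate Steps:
E = -57 (E = 2 - 59 = -57)
(E + 58)*59 = (-57 + 58)*59 = 1*59 = 59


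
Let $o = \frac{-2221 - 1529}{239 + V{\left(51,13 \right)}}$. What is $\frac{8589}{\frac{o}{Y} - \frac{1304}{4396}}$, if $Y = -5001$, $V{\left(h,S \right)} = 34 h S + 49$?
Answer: $- \frac{35923761670671}{1240540711} \approx -28958.0$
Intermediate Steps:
$V{\left(h,S \right)} = 49 + 34 S h$ ($V{\left(h,S \right)} = 34 S h + 49 = 49 + 34 S h$)
$o = - \frac{125}{761}$ ($o = \frac{-2221 - 1529}{239 + \left(49 + 34 \cdot 13 \cdot 51\right)} = - \frac{3750}{239 + \left(49 + 22542\right)} = - \frac{3750}{239 + 22591} = - \frac{3750}{22830} = \left(-3750\right) \frac{1}{22830} = - \frac{125}{761} \approx -0.16426$)
$\frac{8589}{\frac{o}{Y} - \frac{1304}{4396}} = \frac{8589}{- \frac{125}{761 \left(-5001\right)} - \frac{1304}{4396}} = \frac{8589}{\left(- \frac{125}{761}\right) \left(- \frac{1}{5001}\right) - \frac{326}{1099}} = \frac{8589}{\frac{125}{3805761} - \frac{326}{1099}} = \frac{8589}{- \frac{1240540711}{4182531339}} = 8589 \left(- \frac{4182531339}{1240540711}\right) = - \frac{35923761670671}{1240540711}$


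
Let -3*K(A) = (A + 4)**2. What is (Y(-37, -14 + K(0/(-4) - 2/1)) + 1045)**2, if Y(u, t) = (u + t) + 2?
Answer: 8904256/9 ≈ 9.8936e+5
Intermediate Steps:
K(A) = -(4 + A)**2/3 (K(A) = -(A + 4)**2/3 = -(4 + A)**2/3)
Y(u, t) = 2 + t + u (Y(u, t) = (t + u) + 2 = 2 + t + u)
(Y(-37, -14 + K(0/(-4) - 2/1)) + 1045)**2 = ((2 + (-14 - (4 + (0/(-4) - 2/1))**2/3) - 37) + 1045)**2 = ((2 + (-14 - (4 + (0*(-1/4) - 2*1))**2/3) - 37) + 1045)**2 = ((2 + (-14 - (4 + (0 - 2))**2/3) - 37) + 1045)**2 = ((2 + (-14 - (4 - 2)**2/3) - 37) + 1045)**2 = ((2 + (-14 - 1/3*2**2) - 37) + 1045)**2 = ((2 + (-14 - 1/3*4) - 37) + 1045)**2 = ((2 + (-14 - 4/3) - 37) + 1045)**2 = ((2 - 46/3 - 37) + 1045)**2 = (-151/3 + 1045)**2 = (2984/3)**2 = 8904256/9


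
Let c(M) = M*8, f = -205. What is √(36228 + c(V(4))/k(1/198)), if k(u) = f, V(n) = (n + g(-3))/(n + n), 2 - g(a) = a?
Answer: √1522479855/205 ≈ 190.34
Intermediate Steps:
g(a) = 2 - a
V(n) = (5 + n)/(2*n) (V(n) = (n + (2 - 1*(-3)))/(n + n) = (n + (2 + 3))/((2*n)) = (n + 5)*(1/(2*n)) = (5 + n)*(1/(2*n)) = (5 + n)/(2*n))
k(u) = -205
c(M) = 8*M
√(36228 + c(V(4))/k(1/198)) = √(36228 + (8*((½)*(5 + 4)/4))/(-205)) = √(36228 + (8*((½)*(¼)*9))*(-1/205)) = √(36228 + (8*(9/8))*(-1/205)) = √(36228 + 9*(-1/205)) = √(36228 - 9/205) = √(7426731/205) = √1522479855/205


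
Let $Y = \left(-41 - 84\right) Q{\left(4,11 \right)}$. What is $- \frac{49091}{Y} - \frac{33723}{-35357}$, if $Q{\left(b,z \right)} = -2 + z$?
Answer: $\frac{1773648862}{39776625} \approx 44.59$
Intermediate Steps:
$Y = -1125$ ($Y = \left(-41 - 84\right) \left(-2 + 11\right) = \left(-125\right) 9 = -1125$)
$- \frac{49091}{Y} - \frac{33723}{-35357} = - \frac{49091}{-1125} - \frac{33723}{-35357} = \left(-49091\right) \left(- \frac{1}{1125}\right) - - \frac{33723}{35357} = \frac{49091}{1125} + \frac{33723}{35357} = \frac{1773648862}{39776625}$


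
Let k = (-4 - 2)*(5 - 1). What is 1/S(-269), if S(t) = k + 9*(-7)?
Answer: -1/87 ≈ -0.011494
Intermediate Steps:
k = -24 (k = -6*4 = -24)
S(t) = -87 (S(t) = -24 + 9*(-7) = -24 - 63 = -87)
1/S(-269) = 1/(-87) = -1/87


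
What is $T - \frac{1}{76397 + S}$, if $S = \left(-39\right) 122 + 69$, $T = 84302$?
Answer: $\frac{6045127815}{71708} \approx 84302.0$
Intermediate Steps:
$S = -4689$ ($S = -4758 + 69 = -4689$)
$T - \frac{1}{76397 + S} = 84302 - \frac{1}{76397 - 4689} = 84302 - \frac{1}{71708} = \frac{6045127815}{71708}$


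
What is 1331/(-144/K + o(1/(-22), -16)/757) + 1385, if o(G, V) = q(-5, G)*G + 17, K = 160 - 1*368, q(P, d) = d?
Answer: 11054801129/3404469 ≈ 3247.1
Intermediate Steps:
K = -208 (K = 160 - 368 = -208)
o(G, V) = 17 + G² (o(G, V) = G*G + 17 = G² + 17 = 17 + G²)
1331/(-144/K + o(1/(-22), -16)/757) + 1385 = 1331/(-144/(-208) + (17 + (1/(-22))²)/757) + 1385 = 1331/(-144*(-1/208) + (17 + (-1/22)²)*(1/757)) + 1385 = 1331/(9/13 + (17 + 1/484)*(1/757)) + 1385 = 1331/(9/13 + (8229/484)*(1/757)) + 1385 = 1331/(9/13 + 8229/366388) + 1385 = 1331/(3404469/4763044) + 1385 = 1331*(4763044/3404469) + 1385 = 6339611564/3404469 + 1385 = 11054801129/3404469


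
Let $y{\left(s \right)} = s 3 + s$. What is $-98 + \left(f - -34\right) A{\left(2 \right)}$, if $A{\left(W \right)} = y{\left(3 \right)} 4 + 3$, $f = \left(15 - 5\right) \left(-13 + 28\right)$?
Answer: $9286$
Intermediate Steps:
$f = 150$ ($f = 10 \cdot 15 = 150$)
$y{\left(s \right)} = 4 s$ ($y{\left(s \right)} = 3 s + s = 4 s$)
$A{\left(W \right)} = 51$ ($A{\left(W \right)} = 4 \cdot 3 \cdot 4 + 3 = 12 \cdot 4 + 3 = 48 + 3 = 51$)
$-98 + \left(f - -34\right) A{\left(2 \right)} = -98 + \left(150 - -34\right) 51 = -98 + \left(150 + 34\right) 51 = -98 + 184 \cdot 51 = -98 + 9384 = 9286$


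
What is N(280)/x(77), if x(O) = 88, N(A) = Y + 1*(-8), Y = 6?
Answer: -1/44 ≈ -0.022727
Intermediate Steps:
N(A) = -2 (N(A) = 6 + 1*(-8) = 6 - 8 = -2)
N(280)/x(77) = -2/88 = -2*1/88 = -1/44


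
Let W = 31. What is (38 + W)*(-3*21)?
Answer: -4347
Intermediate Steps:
(38 + W)*(-3*21) = (38 + 31)*(-3*21) = 69*(-63) = -4347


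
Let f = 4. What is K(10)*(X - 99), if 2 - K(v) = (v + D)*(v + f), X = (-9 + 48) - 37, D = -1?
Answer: 12028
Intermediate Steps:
X = 2 (X = 39 - 37 = 2)
K(v) = 2 - (-1 + v)*(4 + v) (K(v) = 2 - (v - 1)*(v + 4) = 2 - (-1 + v)*(4 + v))
K(10)*(X - 99) = (6 - 1*10**2 - 3*10)*(2 - 99) = (6 - 1*100 - 30)*(-97) = (6 - 100 - 30)*(-97) = -124*(-97) = 12028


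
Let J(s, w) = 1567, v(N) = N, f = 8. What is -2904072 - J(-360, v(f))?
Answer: -2905639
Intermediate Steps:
-2904072 - J(-360, v(f)) = -2904072 - 1*1567 = -2904072 - 1567 = -2905639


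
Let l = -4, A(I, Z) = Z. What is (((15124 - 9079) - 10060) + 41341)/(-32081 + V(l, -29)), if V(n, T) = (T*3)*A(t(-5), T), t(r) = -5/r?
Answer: -18663/14779 ≈ -1.2628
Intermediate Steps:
V(n, T) = 3*T**2 (V(n, T) = (T*3)*T = (3*T)*T = 3*T**2)
(((15124 - 9079) - 10060) + 41341)/(-32081 + V(l, -29)) = (((15124 - 9079) - 10060) + 41341)/(-32081 + 3*(-29)**2) = ((6045 - 10060) + 41341)/(-32081 + 3*841) = (-4015 + 41341)/(-32081 + 2523) = 37326/(-29558) = 37326*(-1/29558) = -18663/14779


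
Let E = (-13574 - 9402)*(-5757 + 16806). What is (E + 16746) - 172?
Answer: -253845250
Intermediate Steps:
E = -253861824 (E = -22976*11049 = -253861824)
(E + 16746) - 172 = (-253861824 + 16746) - 172 = -253845078 - 172 = -253845250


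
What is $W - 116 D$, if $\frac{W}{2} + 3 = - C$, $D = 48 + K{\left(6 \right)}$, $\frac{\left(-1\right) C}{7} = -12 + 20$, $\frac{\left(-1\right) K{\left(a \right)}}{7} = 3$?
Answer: $-3026$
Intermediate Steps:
$K{\left(a \right)} = -21$ ($K{\left(a \right)} = \left(-7\right) 3 = -21$)
$C = -56$ ($C = - 7 \left(-12 + 20\right) = \left(-7\right) 8 = -56$)
$D = 27$ ($D = 48 - 21 = 27$)
$W = 106$ ($W = -6 + 2 \left(\left(-1\right) \left(-56\right)\right) = -6 + 2 \cdot 56 = -6 + 112 = 106$)
$W - 116 D = 106 - 3132 = -3026$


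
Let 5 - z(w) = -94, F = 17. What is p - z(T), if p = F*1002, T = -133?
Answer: 16935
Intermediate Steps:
z(w) = 99 (z(w) = 5 - 1*(-94) = 5 + 94 = 99)
p = 17034 (p = 17*1002 = 17034)
p - z(T) = 17034 - 1*99 = 17034 - 99 = 16935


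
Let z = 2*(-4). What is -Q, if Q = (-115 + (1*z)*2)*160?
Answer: 20960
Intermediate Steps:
z = -8
Q = -20960 (Q = (-115 + (1*(-8))*2)*160 = (-115 - 8*2)*160 = (-115 - 16)*160 = -131*160 = -20960)
-Q = -1*(-20960) = 20960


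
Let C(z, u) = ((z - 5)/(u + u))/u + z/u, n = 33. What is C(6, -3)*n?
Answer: -385/6 ≈ -64.167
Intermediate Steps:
C(z, u) = z/u + (-5 + z)/(2*u**2) (C(z, u) = ((-5 + z)/((2*u)))/u + z/u = ((-5 + z)*(1/(2*u)))/u + z/u = ((-5 + z)/(2*u))/u + z/u = (-5 + z)/(2*u**2) + z/u = z/u + (-5 + z)/(2*u**2))
C(6, -3)*n = ((1/2)*(-5 + 6 + 2*(-3)*6)/(-3)**2)*33 = ((1/2)*(1/9)*(-5 + 6 - 36))*33 = ((1/2)*(1/9)*(-35))*33 = -35/18*33 = -385/6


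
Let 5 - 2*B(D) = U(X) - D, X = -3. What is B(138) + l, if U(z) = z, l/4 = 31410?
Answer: 125713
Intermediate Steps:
l = 125640 (l = 4*31410 = 125640)
B(D) = 4 + D/2 (B(D) = 5/2 - (-3 - D)/2 = 5/2 + (3/2 + D/2) = 4 + D/2)
B(138) + l = (4 + (½)*138) + 125640 = (4 + 69) + 125640 = 73 + 125640 = 125713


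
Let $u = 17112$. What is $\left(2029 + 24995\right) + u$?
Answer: $44136$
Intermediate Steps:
$\left(2029 + 24995\right) + u = \left(2029 + 24995\right) + 17112 = 27024 + 17112 = 44136$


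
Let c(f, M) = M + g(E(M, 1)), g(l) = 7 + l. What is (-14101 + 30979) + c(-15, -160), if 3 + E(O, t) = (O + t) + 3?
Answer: 16566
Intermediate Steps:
E(O, t) = O + t (E(O, t) = -3 + ((O + t) + 3) = -3 + (3 + O + t) = O + t)
c(f, M) = 8 + 2*M (c(f, M) = M + (7 + (M + 1)) = M + (7 + (1 + M)) = M + (8 + M) = 8 + 2*M)
(-14101 + 30979) + c(-15, -160) = (-14101 + 30979) + (8 + 2*(-160)) = 16878 + (8 - 320) = 16878 - 312 = 16566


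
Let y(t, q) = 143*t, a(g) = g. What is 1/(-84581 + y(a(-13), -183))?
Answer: -1/86440 ≈ -1.1569e-5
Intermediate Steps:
1/(-84581 + y(a(-13), -183)) = 1/(-84581 + 143*(-13)) = 1/(-84581 - 1859) = 1/(-86440) = -1/86440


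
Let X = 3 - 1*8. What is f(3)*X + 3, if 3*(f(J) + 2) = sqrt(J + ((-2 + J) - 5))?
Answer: 13 - 5*I/3 ≈ 13.0 - 1.6667*I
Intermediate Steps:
X = -5 (X = 3 - 8 = -5)
f(J) = -2 + sqrt(-7 + 2*J)/3 (f(J) = -2 + sqrt(J + ((-2 + J) - 5))/3 = -2 + sqrt(J + (-7 + J))/3 = -2 + sqrt(-7 + 2*J)/3)
f(3)*X + 3 = (-2 + sqrt(-7 + 2*3)/3)*(-5) + 3 = (-2 + sqrt(-7 + 6)/3)*(-5) + 3 = (-2 + sqrt(-1)/3)*(-5) + 3 = (-2 + I/3)*(-5) + 3 = (10 - 5*I/3) + 3 = 13 - 5*I/3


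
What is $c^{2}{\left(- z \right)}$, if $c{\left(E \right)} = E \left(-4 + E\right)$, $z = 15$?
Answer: $81225$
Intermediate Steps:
$c^{2}{\left(- z \right)} = \left(\left(-1\right) 15 \left(-4 - 15\right)\right)^{2} = \left(- 15 \left(-4 - 15\right)\right)^{2} = \left(\left(-15\right) \left(-19\right)\right)^{2} = 285^{2} = 81225$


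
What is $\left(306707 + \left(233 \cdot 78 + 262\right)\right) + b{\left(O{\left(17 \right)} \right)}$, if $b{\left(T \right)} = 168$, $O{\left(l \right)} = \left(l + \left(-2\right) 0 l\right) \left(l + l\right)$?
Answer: $325311$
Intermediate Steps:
$O{\left(l \right)} = 2 l^{2}$ ($O{\left(l \right)} = \left(l + 0 l\right) 2 l = \left(l + 0\right) 2 l = l 2 l = 2 l^{2}$)
$\left(306707 + \left(233 \cdot 78 + 262\right)\right) + b{\left(O{\left(17 \right)} \right)} = \left(306707 + \left(233 \cdot 78 + 262\right)\right) + 168 = \left(306707 + \left(18174 + 262\right)\right) + 168 = \left(306707 + 18436\right) + 168 = 325143 + 168 = 325311$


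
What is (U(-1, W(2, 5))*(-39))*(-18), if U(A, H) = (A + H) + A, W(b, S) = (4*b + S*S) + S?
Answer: 25272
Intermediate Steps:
W(b, S) = S + S**2 + 4*b (W(b, S) = (4*b + S**2) + S = (S**2 + 4*b) + S = S + S**2 + 4*b)
U(A, H) = H + 2*A
(U(-1, W(2, 5))*(-39))*(-18) = (((5 + 5**2 + 4*2) + 2*(-1))*(-39))*(-18) = (((5 + 25 + 8) - 2)*(-39))*(-18) = ((38 - 2)*(-39))*(-18) = (36*(-39))*(-18) = -1404*(-18) = 25272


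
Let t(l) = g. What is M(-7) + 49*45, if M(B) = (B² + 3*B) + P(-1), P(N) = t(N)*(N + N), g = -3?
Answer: 2239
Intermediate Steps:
t(l) = -3
P(N) = -6*N (P(N) = -3*(N + N) = -6*N)
M(B) = 6 + B² + 3*B (M(B) = (B² + 3*B) - 6*(-1) = (B² + 3*B) + 6 = 6 + B² + 3*B)
M(-7) + 49*45 = (6 + (-7)² + 3*(-7)) + 49*45 = (6 + 49 - 21) + 2205 = 34 + 2205 = 2239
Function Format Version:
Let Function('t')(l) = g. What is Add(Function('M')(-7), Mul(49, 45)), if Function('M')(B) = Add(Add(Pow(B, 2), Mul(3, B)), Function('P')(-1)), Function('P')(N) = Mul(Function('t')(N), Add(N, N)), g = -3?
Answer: 2239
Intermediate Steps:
Function('t')(l) = -3
Function('P')(N) = Mul(-6, N) (Function('P')(N) = Mul(-3, Add(N, N)) = Mul(-3, Mul(2, N)) = Mul(-6, N))
Function('M')(B) = Add(6, Pow(B, 2), Mul(3, B)) (Function('M')(B) = Add(Add(Pow(B, 2), Mul(3, B)), Mul(-6, -1)) = Add(Add(Pow(B, 2), Mul(3, B)), 6) = Add(6, Pow(B, 2), Mul(3, B)))
Add(Function('M')(-7), Mul(49, 45)) = Add(Add(6, Pow(-7, 2), Mul(3, -7)), Mul(49, 45)) = Add(Add(6, 49, -21), 2205) = Add(34, 2205) = 2239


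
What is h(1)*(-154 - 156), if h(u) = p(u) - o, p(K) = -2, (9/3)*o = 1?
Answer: 2170/3 ≈ 723.33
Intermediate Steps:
o = 1/3 (o = (1/3)*1 = 1/3 ≈ 0.33333)
h(u) = -7/3 (h(u) = -2 - 1*1/3 = -2 - 1/3 = -7/3)
h(1)*(-154 - 156) = -7*(-154 - 156)/3 = -7/3*(-310) = 2170/3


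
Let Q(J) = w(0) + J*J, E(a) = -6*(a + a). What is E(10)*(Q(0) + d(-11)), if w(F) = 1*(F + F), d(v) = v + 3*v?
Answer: 5280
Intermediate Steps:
d(v) = 4*v
w(F) = 2*F (w(F) = 1*(2*F) = 2*F)
E(a) = -12*a
Q(J) = J² (Q(J) = 2*0 + J*J = 0 + J² = J²)
E(10)*(Q(0) + d(-11)) = (-12*10)*(0² + 4*(-11)) = -120*(0 - 44) = -120*(-44) = 5280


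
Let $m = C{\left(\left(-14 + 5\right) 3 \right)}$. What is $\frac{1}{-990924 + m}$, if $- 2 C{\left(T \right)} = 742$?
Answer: $- \frac{1}{991295} \approx -1.0088 \cdot 10^{-6}$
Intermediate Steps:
$C{\left(T \right)} = -371$ ($C{\left(T \right)} = \left(- \frac{1}{2}\right) 742 = -371$)
$m = -371$
$\frac{1}{-990924 + m} = \frac{1}{-990924 - 371} = \frac{1}{-991295} = - \frac{1}{991295}$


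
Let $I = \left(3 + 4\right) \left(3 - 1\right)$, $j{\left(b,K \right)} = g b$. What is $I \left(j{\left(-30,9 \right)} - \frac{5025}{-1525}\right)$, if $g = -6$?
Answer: $\frac{156534}{61} \approx 2566.1$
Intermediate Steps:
$j{\left(b,K \right)} = - 6 b$
$I = 14$ ($I = 7 \cdot 2 = 14$)
$I \left(j{\left(-30,9 \right)} - \frac{5025}{-1525}\right) = 14 \left(\left(-6\right) \left(-30\right) - \frac{5025}{-1525}\right) = 14 \left(180 - - \frac{201}{61}\right) = 14 \left(180 + \frac{201}{61}\right) = 14 \cdot \frac{11181}{61} = \frac{156534}{61}$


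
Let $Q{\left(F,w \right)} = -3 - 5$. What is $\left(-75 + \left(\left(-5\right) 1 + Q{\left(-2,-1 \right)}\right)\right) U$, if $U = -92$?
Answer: $8096$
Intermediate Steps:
$Q{\left(F,w \right)} = -8$ ($Q{\left(F,w \right)} = -3 - 5 = -8$)
$\left(-75 + \left(\left(-5\right) 1 + Q{\left(-2,-1 \right)}\right)\right) U = \left(-75 - 13\right) \left(-92\right) = \left(-88\right) \left(-92\right) = 8096$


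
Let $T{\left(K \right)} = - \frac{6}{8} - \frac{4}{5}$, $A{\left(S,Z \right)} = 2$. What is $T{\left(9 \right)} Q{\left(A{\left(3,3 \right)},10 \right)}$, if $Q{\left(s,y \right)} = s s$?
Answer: $- \frac{31}{5} \approx -6.2$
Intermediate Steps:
$Q{\left(s,y \right)} = s^{2}$
$T{\left(K \right)} = - \frac{31}{20}$ ($T{\left(K \right)} = \left(-6\right) \frac{1}{8} - \frac{4}{5} = - \frac{3}{4} - \frac{4}{5} = - \frac{31}{20}$)
$T{\left(9 \right)} Q{\left(A{\left(3,3 \right)},10 \right)} = - \frac{31 \cdot 2^{2}}{20} = \left(- \frac{31}{20}\right) 4 = - \frac{31}{5}$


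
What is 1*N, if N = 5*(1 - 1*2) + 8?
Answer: 3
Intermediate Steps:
N = 3 (N = 5*(1 - 2) + 8 = 5*(-1) + 8 = -5 + 8 = 3)
1*N = 1*3 = 3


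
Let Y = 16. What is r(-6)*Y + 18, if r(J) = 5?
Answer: 98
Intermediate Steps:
r(-6)*Y + 18 = 5*16 + 18 = 80 + 18 = 98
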